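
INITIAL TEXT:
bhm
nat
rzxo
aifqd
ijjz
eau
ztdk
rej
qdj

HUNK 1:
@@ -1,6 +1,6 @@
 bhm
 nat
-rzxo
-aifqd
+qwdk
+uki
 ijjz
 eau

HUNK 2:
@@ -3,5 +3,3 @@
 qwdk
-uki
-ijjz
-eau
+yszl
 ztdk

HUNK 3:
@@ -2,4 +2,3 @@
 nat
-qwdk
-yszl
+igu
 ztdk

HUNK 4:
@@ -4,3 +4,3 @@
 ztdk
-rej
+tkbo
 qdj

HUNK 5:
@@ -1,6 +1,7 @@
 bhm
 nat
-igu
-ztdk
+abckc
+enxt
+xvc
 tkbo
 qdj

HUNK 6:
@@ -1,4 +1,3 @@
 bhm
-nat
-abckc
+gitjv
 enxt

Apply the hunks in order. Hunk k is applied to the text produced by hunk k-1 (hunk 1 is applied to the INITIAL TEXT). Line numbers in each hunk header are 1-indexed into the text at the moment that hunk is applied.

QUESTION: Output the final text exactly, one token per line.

Hunk 1: at line 1 remove [rzxo,aifqd] add [qwdk,uki] -> 9 lines: bhm nat qwdk uki ijjz eau ztdk rej qdj
Hunk 2: at line 3 remove [uki,ijjz,eau] add [yszl] -> 7 lines: bhm nat qwdk yszl ztdk rej qdj
Hunk 3: at line 2 remove [qwdk,yszl] add [igu] -> 6 lines: bhm nat igu ztdk rej qdj
Hunk 4: at line 4 remove [rej] add [tkbo] -> 6 lines: bhm nat igu ztdk tkbo qdj
Hunk 5: at line 1 remove [igu,ztdk] add [abckc,enxt,xvc] -> 7 lines: bhm nat abckc enxt xvc tkbo qdj
Hunk 6: at line 1 remove [nat,abckc] add [gitjv] -> 6 lines: bhm gitjv enxt xvc tkbo qdj

Answer: bhm
gitjv
enxt
xvc
tkbo
qdj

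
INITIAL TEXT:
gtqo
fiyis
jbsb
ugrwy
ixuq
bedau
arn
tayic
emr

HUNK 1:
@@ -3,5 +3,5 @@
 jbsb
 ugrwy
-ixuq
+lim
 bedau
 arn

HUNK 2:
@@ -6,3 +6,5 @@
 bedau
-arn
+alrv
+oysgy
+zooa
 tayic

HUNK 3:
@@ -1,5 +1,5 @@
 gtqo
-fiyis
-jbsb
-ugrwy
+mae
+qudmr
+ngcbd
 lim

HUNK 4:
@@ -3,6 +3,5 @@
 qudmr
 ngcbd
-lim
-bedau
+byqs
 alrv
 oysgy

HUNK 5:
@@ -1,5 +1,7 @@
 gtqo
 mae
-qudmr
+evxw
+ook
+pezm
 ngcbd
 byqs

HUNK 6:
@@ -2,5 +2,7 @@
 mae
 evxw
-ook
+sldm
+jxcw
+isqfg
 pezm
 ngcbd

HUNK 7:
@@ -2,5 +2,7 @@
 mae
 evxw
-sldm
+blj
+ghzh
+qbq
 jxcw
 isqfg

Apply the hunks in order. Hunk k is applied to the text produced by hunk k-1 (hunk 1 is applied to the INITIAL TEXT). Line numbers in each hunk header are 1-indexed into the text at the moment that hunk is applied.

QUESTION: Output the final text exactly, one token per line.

Hunk 1: at line 3 remove [ixuq] add [lim] -> 9 lines: gtqo fiyis jbsb ugrwy lim bedau arn tayic emr
Hunk 2: at line 6 remove [arn] add [alrv,oysgy,zooa] -> 11 lines: gtqo fiyis jbsb ugrwy lim bedau alrv oysgy zooa tayic emr
Hunk 3: at line 1 remove [fiyis,jbsb,ugrwy] add [mae,qudmr,ngcbd] -> 11 lines: gtqo mae qudmr ngcbd lim bedau alrv oysgy zooa tayic emr
Hunk 4: at line 3 remove [lim,bedau] add [byqs] -> 10 lines: gtqo mae qudmr ngcbd byqs alrv oysgy zooa tayic emr
Hunk 5: at line 1 remove [qudmr] add [evxw,ook,pezm] -> 12 lines: gtqo mae evxw ook pezm ngcbd byqs alrv oysgy zooa tayic emr
Hunk 6: at line 2 remove [ook] add [sldm,jxcw,isqfg] -> 14 lines: gtqo mae evxw sldm jxcw isqfg pezm ngcbd byqs alrv oysgy zooa tayic emr
Hunk 7: at line 2 remove [sldm] add [blj,ghzh,qbq] -> 16 lines: gtqo mae evxw blj ghzh qbq jxcw isqfg pezm ngcbd byqs alrv oysgy zooa tayic emr

Answer: gtqo
mae
evxw
blj
ghzh
qbq
jxcw
isqfg
pezm
ngcbd
byqs
alrv
oysgy
zooa
tayic
emr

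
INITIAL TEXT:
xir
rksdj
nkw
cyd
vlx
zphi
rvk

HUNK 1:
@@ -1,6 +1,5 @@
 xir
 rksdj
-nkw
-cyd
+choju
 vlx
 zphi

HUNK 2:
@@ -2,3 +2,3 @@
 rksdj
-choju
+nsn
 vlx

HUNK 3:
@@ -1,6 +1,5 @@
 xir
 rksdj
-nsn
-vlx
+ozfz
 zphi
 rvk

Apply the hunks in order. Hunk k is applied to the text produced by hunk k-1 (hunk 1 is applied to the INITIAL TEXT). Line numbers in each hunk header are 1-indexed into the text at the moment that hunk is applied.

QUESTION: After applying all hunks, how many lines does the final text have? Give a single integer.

Answer: 5

Derivation:
Hunk 1: at line 1 remove [nkw,cyd] add [choju] -> 6 lines: xir rksdj choju vlx zphi rvk
Hunk 2: at line 2 remove [choju] add [nsn] -> 6 lines: xir rksdj nsn vlx zphi rvk
Hunk 3: at line 1 remove [nsn,vlx] add [ozfz] -> 5 lines: xir rksdj ozfz zphi rvk
Final line count: 5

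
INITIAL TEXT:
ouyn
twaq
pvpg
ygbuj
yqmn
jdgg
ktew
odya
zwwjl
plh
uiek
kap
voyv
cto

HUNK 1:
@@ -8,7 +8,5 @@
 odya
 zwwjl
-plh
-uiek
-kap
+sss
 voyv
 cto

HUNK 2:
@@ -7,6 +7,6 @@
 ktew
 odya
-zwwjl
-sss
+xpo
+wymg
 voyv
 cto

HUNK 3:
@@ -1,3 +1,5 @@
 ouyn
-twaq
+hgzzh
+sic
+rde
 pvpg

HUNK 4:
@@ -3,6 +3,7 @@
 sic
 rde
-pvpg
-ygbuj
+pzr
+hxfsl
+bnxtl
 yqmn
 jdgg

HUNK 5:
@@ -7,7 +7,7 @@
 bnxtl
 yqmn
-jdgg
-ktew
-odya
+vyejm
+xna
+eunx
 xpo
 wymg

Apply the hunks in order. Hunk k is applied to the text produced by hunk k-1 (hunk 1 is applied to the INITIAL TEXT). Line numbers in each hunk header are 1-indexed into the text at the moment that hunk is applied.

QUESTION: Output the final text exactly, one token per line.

Answer: ouyn
hgzzh
sic
rde
pzr
hxfsl
bnxtl
yqmn
vyejm
xna
eunx
xpo
wymg
voyv
cto

Derivation:
Hunk 1: at line 8 remove [plh,uiek,kap] add [sss] -> 12 lines: ouyn twaq pvpg ygbuj yqmn jdgg ktew odya zwwjl sss voyv cto
Hunk 2: at line 7 remove [zwwjl,sss] add [xpo,wymg] -> 12 lines: ouyn twaq pvpg ygbuj yqmn jdgg ktew odya xpo wymg voyv cto
Hunk 3: at line 1 remove [twaq] add [hgzzh,sic,rde] -> 14 lines: ouyn hgzzh sic rde pvpg ygbuj yqmn jdgg ktew odya xpo wymg voyv cto
Hunk 4: at line 3 remove [pvpg,ygbuj] add [pzr,hxfsl,bnxtl] -> 15 lines: ouyn hgzzh sic rde pzr hxfsl bnxtl yqmn jdgg ktew odya xpo wymg voyv cto
Hunk 5: at line 7 remove [jdgg,ktew,odya] add [vyejm,xna,eunx] -> 15 lines: ouyn hgzzh sic rde pzr hxfsl bnxtl yqmn vyejm xna eunx xpo wymg voyv cto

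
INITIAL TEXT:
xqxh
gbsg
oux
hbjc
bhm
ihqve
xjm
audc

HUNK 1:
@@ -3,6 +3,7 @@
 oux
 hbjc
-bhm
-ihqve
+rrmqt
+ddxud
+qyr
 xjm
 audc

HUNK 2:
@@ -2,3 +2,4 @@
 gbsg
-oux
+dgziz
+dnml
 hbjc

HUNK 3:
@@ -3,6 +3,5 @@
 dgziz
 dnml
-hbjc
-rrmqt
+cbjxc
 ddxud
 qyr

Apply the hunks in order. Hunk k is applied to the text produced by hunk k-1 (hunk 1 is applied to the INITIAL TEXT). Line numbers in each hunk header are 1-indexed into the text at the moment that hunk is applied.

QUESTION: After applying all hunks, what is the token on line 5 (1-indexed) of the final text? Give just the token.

Hunk 1: at line 3 remove [bhm,ihqve] add [rrmqt,ddxud,qyr] -> 9 lines: xqxh gbsg oux hbjc rrmqt ddxud qyr xjm audc
Hunk 2: at line 2 remove [oux] add [dgziz,dnml] -> 10 lines: xqxh gbsg dgziz dnml hbjc rrmqt ddxud qyr xjm audc
Hunk 3: at line 3 remove [hbjc,rrmqt] add [cbjxc] -> 9 lines: xqxh gbsg dgziz dnml cbjxc ddxud qyr xjm audc
Final line 5: cbjxc

Answer: cbjxc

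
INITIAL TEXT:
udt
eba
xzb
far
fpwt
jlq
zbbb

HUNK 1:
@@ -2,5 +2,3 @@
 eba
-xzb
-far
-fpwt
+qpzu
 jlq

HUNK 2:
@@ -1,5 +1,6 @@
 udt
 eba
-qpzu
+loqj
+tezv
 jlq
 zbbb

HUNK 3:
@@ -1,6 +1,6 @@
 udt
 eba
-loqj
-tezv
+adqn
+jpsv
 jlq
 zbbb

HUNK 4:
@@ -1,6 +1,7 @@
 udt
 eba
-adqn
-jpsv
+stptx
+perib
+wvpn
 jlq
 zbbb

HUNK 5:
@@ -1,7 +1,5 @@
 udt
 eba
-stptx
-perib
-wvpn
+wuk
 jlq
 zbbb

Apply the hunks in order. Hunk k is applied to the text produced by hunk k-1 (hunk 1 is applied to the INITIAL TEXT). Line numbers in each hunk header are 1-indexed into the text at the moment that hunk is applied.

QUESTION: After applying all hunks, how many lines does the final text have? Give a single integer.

Hunk 1: at line 2 remove [xzb,far,fpwt] add [qpzu] -> 5 lines: udt eba qpzu jlq zbbb
Hunk 2: at line 1 remove [qpzu] add [loqj,tezv] -> 6 lines: udt eba loqj tezv jlq zbbb
Hunk 3: at line 1 remove [loqj,tezv] add [adqn,jpsv] -> 6 lines: udt eba adqn jpsv jlq zbbb
Hunk 4: at line 1 remove [adqn,jpsv] add [stptx,perib,wvpn] -> 7 lines: udt eba stptx perib wvpn jlq zbbb
Hunk 5: at line 1 remove [stptx,perib,wvpn] add [wuk] -> 5 lines: udt eba wuk jlq zbbb
Final line count: 5

Answer: 5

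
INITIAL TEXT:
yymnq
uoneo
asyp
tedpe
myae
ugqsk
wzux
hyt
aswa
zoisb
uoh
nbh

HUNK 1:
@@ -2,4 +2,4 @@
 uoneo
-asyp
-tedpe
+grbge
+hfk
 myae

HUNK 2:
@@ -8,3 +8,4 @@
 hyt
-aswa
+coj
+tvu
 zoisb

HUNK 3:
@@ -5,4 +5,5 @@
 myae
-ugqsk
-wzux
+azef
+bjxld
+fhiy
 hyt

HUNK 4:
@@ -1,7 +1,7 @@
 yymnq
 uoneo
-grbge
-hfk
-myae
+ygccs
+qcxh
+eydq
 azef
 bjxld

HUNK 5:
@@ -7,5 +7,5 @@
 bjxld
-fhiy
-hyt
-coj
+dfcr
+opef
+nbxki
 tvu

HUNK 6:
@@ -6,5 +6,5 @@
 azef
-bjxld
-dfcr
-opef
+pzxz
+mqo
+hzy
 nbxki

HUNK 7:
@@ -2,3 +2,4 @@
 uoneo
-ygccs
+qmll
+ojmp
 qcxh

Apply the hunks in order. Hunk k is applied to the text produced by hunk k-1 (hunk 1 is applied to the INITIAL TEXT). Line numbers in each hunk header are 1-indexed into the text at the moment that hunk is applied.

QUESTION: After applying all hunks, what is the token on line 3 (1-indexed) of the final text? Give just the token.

Hunk 1: at line 2 remove [asyp,tedpe] add [grbge,hfk] -> 12 lines: yymnq uoneo grbge hfk myae ugqsk wzux hyt aswa zoisb uoh nbh
Hunk 2: at line 8 remove [aswa] add [coj,tvu] -> 13 lines: yymnq uoneo grbge hfk myae ugqsk wzux hyt coj tvu zoisb uoh nbh
Hunk 3: at line 5 remove [ugqsk,wzux] add [azef,bjxld,fhiy] -> 14 lines: yymnq uoneo grbge hfk myae azef bjxld fhiy hyt coj tvu zoisb uoh nbh
Hunk 4: at line 1 remove [grbge,hfk,myae] add [ygccs,qcxh,eydq] -> 14 lines: yymnq uoneo ygccs qcxh eydq azef bjxld fhiy hyt coj tvu zoisb uoh nbh
Hunk 5: at line 7 remove [fhiy,hyt,coj] add [dfcr,opef,nbxki] -> 14 lines: yymnq uoneo ygccs qcxh eydq azef bjxld dfcr opef nbxki tvu zoisb uoh nbh
Hunk 6: at line 6 remove [bjxld,dfcr,opef] add [pzxz,mqo,hzy] -> 14 lines: yymnq uoneo ygccs qcxh eydq azef pzxz mqo hzy nbxki tvu zoisb uoh nbh
Hunk 7: at line 2 remove [ygccs] add [qmll,ojmp] -> 15 lines: yymnq uoneo qmll ojmp qcxh eydq azef pzxz mqo hzy nbxki tvu zoisb uoh nbh
Final line 3: qmll

Answer: qmll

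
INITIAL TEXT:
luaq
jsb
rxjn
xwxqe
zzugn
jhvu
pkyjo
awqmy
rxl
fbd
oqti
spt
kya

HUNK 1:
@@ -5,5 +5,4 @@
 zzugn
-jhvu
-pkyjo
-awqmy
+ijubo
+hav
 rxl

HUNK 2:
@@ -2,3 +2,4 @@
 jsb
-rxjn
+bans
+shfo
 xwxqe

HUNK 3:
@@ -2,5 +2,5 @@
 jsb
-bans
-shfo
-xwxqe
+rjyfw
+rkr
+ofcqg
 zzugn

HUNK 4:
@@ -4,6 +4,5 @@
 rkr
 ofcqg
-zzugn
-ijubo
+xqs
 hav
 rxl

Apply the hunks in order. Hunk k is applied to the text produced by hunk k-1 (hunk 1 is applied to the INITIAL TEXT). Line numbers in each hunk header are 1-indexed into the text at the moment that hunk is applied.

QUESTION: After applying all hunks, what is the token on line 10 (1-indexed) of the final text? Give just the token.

Hunk 1: at line 5 remove [jhvu,pkyjo,awqmy] add [ijubo,hav] -> 12 lines: luaq jsb rxjn xwxqe zzugn ijubo hav rxl fbd oqti spt kya
Hunk 2: at line 2 remove [rxjn] add [bans,shfo] -> 13 lines: luaq jsb bans shfo xwxqe zzugn ijubo hav rxl fbd oqti spt kya
Hunk 3: at line 2 remove [bans,shfo,xwxqe] add [rjyfw,rkr,ofcqg] -> 13 lines: luaq jsb rjyfw rkr ofcqg zzugn ijubo hav rxl fbd oqti spt kya
Hunk 4: at line 4 remove [zzugn,ijubo] add [xqs] -> 12 lines: luaq jsb rjyfw rkr ofcqg xqs hav rxl fbd oqti spt kya
Final line 10: oqti

Answer: oqti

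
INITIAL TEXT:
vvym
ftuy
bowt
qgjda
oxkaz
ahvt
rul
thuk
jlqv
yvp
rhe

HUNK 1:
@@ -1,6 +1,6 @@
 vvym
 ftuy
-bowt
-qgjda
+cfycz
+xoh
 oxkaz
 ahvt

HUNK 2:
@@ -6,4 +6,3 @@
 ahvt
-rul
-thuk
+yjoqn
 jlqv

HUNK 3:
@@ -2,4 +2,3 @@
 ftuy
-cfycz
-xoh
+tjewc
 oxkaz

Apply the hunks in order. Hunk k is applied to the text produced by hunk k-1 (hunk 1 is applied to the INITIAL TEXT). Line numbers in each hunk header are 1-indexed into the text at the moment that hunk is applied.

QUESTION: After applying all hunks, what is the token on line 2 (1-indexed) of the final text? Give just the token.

Hunk 1: at line 1 remove [bowt,qgjda] add [cfycz,xoh] -> 11 lines: vvym ftuy cfycz xoh oxkaz ahvt rul thuk jlqv yvp rhe
Hunk 2: at line 6 remove [rul,thuk] add [yjoqn] -> 10 lines: vvym ftuy cfycz xoh oxkaz ahvt yjoqn jlqv yvp rhe
Hunk 3: at line 2 remove [cfycz,xoh] add [tjewc] -> 9 lines: vvym ftuy tjewc oxkaz ahvt yjoqn jlqv yvp rhe
Final line 2: ftuy

Answer: ftuy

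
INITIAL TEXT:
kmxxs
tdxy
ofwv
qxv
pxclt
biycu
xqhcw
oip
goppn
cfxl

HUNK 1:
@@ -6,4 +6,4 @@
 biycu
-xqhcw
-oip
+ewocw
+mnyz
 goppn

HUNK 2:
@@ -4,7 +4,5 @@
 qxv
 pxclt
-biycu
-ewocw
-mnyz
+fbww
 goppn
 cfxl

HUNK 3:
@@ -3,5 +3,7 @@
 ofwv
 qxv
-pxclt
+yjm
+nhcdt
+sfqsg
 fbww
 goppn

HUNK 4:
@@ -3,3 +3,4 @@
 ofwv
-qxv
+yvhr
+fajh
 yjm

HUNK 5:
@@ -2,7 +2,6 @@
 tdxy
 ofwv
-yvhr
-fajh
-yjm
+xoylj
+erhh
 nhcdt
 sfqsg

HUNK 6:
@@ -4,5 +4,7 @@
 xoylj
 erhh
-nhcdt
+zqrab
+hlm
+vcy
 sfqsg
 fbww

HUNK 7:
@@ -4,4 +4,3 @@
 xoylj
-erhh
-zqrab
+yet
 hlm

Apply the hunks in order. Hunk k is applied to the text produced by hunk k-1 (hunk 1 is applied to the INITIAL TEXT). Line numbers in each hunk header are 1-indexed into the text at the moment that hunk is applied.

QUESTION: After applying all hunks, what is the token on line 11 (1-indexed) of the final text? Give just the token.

Answer: cfxl

Derivation:
Hunk 1: at line 6 remove [xqhcw,oip] add [ewocw,mnyz] -> 10 lines: kmxxs tdxy ofwv qxv pxclt biycu ewocw mnyz goppn cfxl
Hunk 2: at line 4 remove [biycu,ewocw,mnyz] add [fbww] -> 8 lines: kmxxs tdxy ofwv qxv pxclt fbww goppn cfxl
Hunk 3: at line 3 remove [pxclt] add [yjm,nhcdt,sfqsg] -> 10 lines: kmxxs tdxy ofwv qxv yjm nhcdt sfqsg fbww goppn cfxl
Hunk 4: at line 3 remove [qxv] add [yvhr,fajh] -> 11 lines: kmxxs tdxy ofwv yvhr fajh yjm nhcdt sfqsg fbww goppn cfxl
Hunk 5: at line 2 remove [yvhr,fajh,yjm] add [xoylj,erhh] -> 10 lines: kmxxs tdxy ofwv xoylj erhh nhcdt sfqsg fbww goppn cfxl
Hunk 6: at line 4 remove [nhcdt] add [zqrab,hlm,vcy] -> 12 lines: kmxxs tdxy ofwv xoylj erhh zqrab hlm vcy sfqsg fbww goppn cfxl
Hunk 7: at line 4 remove [erhh,zqrab] add [yet] -> 11 lines: kmxxs tdxy ofwv xoylj yet hlm vcy sfqsg fbww goppn cfxl
Final line 11: cfxl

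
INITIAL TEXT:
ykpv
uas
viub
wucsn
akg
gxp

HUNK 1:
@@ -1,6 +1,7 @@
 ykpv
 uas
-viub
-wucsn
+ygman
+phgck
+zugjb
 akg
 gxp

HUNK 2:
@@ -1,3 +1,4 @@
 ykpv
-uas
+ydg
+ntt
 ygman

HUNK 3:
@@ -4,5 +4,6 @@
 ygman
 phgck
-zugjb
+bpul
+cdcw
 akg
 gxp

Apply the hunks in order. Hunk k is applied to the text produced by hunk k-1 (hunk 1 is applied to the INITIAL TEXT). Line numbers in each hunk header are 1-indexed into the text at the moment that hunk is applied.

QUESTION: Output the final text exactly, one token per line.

Answer: ykpv
ydg
ntt
ygman
phgck
bpul
cdcw
akg
gxp

Derivation:
Hunk 1: at line 1 remove [viub,wucsn] add [ygman,phgck,zugjb] -> 7 lines: ykpv uas ygman phgck zugjb akg gxp
Hunk 2: at line 1 remove [uas] add [ydg,ntt] -> 8 lines: ykpv ydg ntt ygman phgck zugjb akg gxp
Hunk 3: at line 4 remove [zugjb] add [bpul,cdcw] -> 9 lines: ykpv ydg ntt ygman phgck bpul cdcw akg gxp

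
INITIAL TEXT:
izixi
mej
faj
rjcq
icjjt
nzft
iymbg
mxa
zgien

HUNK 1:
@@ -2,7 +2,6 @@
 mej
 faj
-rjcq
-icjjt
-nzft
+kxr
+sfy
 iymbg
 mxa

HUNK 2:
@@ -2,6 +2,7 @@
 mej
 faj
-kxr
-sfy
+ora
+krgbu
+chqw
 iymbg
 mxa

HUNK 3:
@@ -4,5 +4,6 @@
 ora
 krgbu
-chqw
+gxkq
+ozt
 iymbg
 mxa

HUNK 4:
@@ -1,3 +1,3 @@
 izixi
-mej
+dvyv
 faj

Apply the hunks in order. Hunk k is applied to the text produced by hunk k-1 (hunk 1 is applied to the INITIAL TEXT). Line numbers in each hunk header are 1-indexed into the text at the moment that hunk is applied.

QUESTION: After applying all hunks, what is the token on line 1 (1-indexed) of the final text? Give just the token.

Answer: izixi

Derivation:
Hunk 1: at line 2 remove [rjcq,icjjt,nzft] add [kxr,sfy] -> 8 lines: izixi mej faj kxr sfy iymbg mxa zgien
Hunk 2: at line 2 remove [kxr,sfy] add [ora,krgbu,chqw] -> 9 lines: izixi mej faj ora krgbu chqw iymbg mxa zgien
Hunk 3: at line 4 remove [chqw] add [gxkq,ozt] -> 10 lines: izixi mej faj ora krgbu gxkq ozt iymbg mxa zgien
Hunk 4: at line 1 remove [mej] add [dvyv] -> 10 lines: izixi dvyv faj ora krgbu gxkq ozt iymbg mxa zgien
Final line 1: izixi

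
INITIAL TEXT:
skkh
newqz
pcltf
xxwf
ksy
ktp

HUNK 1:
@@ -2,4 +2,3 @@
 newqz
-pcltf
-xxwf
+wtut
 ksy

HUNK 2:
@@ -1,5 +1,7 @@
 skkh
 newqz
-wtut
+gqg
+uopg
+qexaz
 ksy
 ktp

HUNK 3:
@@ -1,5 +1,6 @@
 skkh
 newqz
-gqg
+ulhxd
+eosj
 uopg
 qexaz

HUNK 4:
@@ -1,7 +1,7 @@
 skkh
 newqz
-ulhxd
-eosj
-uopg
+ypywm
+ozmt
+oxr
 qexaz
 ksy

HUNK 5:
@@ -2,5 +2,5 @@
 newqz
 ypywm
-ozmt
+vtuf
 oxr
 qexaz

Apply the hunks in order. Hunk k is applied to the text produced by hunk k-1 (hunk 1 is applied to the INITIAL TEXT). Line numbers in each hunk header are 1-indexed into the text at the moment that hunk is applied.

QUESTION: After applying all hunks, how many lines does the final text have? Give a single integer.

Hunk 1: at line 2 remove [pcltf,xxwf] add [wtut] -> 5 lines: skkh newqz wtut ksy ktp
Hunk 2: at line 1 remove [wtut] add [gqg,uopg,qexaz] -> 7 lines: skkh newqz gqg uopg qexaz ksy ktp
Hunk 3: at line 1 remove [gqg] add [ulhxd,eosj] -> 8 lines: skkh newqz ulhxd eosj uopg qexaz ksy ktp
Hunk 4: at line 1 remove [ulhxd,eosj,uopg] add [ypywm,ozmt,oxr] -> 8 lines: skkh newqz ypywm ozmt oxr qexaz ksy ktp
Hunk 5: at line 2 remove [ozmt] add [vtuf] -> 8 lines: skkh newqz ypywm vtuf oxr qexaz ksy ktp
Final line count: 8

Answer: 8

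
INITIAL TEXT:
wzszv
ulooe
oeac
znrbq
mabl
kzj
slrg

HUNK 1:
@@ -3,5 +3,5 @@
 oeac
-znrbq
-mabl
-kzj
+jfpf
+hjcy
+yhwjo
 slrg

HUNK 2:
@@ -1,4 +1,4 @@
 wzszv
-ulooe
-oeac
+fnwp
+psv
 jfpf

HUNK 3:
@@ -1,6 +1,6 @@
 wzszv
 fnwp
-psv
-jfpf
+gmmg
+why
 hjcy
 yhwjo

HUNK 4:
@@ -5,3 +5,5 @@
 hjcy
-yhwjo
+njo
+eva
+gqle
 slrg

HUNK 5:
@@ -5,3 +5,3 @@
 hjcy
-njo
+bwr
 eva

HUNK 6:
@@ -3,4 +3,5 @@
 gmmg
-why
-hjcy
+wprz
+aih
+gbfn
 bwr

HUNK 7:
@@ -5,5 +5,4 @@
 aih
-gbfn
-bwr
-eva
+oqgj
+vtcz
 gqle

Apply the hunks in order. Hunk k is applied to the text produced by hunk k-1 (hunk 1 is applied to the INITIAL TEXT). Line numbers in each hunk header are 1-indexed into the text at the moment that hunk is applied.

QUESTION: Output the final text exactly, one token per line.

Hunk 1: at line 3 remove [znrbq,mabl,kzj] add [jfpf,hjcy,yhwjo] -> 7 lines: wzszv ulooe oeac jfpf hjcy yhwjo slrg
Hunk 2: at line 1 remove [ulooe,oeac] add [fnwp,psv] -> 7 lines: wzszv fnwp psv jfpf hjcy yhwjo slrg
Hunk 3: at line 1 remove [psv,jfpf] add [gmmg,why] -> 7 lines: wzszv fnwp gmmg why hjcy yhwjo slrg
Hunk 4: at line 5 remove [yhwjo] add [njo,eva,gqle] -> 9 lines: wzszv fnwp gmmg why hjcy njo eva gqle slrg
Hunk 5: at line 5 remove [njo] add [bwr] -> 9 lines: wzszv fnwp gmmg why hjcy bwr eva gqle slrg
Hunk 6: at line 3 remove [why,hjcy] add [wprz,aih,gbfn] -> 10 lines: wzszv fnwp gmmg wprz aih gbfn bwr eva gqle slrg
Hunk 7: at line 5 remove [gbfn,bwr,eva] add [oqgj,vtcz] -> 9 lines: wzszv fnwp gmmg wprz aih oqgj vtcz gqle slrg

Answer: wzszv
fnwp
gmmg
wprz
aih
oqgj
vtcz
gqle
slrg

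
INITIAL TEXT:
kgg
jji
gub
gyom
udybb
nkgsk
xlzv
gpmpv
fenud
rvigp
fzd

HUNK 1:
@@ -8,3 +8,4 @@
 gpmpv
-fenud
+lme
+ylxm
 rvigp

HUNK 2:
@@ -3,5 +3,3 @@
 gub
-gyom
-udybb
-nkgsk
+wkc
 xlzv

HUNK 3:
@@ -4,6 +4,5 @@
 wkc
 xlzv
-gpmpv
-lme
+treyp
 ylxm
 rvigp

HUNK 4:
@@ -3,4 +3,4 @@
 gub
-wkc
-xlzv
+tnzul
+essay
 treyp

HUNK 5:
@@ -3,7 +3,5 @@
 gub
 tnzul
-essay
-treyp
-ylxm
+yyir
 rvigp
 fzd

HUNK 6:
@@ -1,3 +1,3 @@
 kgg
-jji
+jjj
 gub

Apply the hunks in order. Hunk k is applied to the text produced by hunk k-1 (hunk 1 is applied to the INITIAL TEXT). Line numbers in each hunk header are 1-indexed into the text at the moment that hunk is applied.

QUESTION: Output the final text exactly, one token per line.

Hunk 1: at line 8 remove [fenud] add [lme,ylxm] -> 12 lines: kgg jji gub gyom udybb nkgsk xlzv gpmpv lme ylxm rvigp fzd
Hunk 2: at line 3 remove [gyom,udybb,nkgsk] add [wkc] -> 10 lines: kgg jji gub wkc xlzv gpmpv lme ylxm rvigp fzd
Hunk 3: at line 4 remove [gpmpv,lme] add [treyp] -> 9 lines: kgg jji gub wkc xlzv treyp ylxm rvigp fzd
Hunk 4: at line 3 remove [wkc,xlzv] add [tnzul,essay] -> 9 lines: kgg jji gub tnzul essay treyp ylxm rvigp fzd
Hunk 5: at line 3 remove [essay,treyp,ylxm] add [yyir] -> 7 lines: kgg jji gub tnzul yyir rvigp fzd
Hunk 6: at line 1 remove [jji] add [jjj] -> 7 lines: kgg jjj gub tnzul yyir rvigp fzd

Answer: kgg
jjj
gub
tnzul
yyir
rvigp
fzd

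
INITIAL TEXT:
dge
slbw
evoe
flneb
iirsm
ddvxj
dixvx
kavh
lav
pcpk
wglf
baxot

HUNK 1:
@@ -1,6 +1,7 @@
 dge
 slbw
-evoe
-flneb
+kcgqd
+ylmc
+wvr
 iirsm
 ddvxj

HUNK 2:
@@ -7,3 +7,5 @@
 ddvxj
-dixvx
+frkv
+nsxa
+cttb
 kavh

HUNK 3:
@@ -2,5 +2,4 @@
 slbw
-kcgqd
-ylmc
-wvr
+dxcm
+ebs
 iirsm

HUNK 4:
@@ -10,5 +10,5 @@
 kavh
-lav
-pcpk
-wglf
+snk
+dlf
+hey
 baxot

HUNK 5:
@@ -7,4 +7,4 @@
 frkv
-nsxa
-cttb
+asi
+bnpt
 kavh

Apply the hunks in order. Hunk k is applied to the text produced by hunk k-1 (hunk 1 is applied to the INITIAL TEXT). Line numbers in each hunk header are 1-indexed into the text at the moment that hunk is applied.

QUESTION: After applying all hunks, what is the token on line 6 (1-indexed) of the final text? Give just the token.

Answer: ddvxj

Derivation:
Hunk 1: at line 1 remove [evoe,flneb] add [kcgqd,ylmc,wvr] -> 13 lines: dge slbw kcgqd ylmc wvr iirsm ddvxj dixvx kavh lav pcpk wglf baxot
Hunk 2: at line 7 remove [dixvx] add [frkv,nsxa,cttb] -> 15 lines: dge slbw kcgqd ylmc wvr iirsm ddvxj frkv nsxa cttb kavh lav pcpk wglf baxot
Hunk 3: at line 2 remove [kcgqd,ylmc,wvr] add [dxcm,ebs] -> 14 lines: dge slbw dxcm ebs iirsm ddvxj frkv nsxa cttb kavh lav pcpk wglf baxot
Hunk 4: at line 10 remove [lav,pcpk,wglf] add [snk,dlf,hey] -> 14 lines: dge slbw dxcm ebs iirsm ddvxj frkv nsxa cttb kavh snk dlf hey baxot
Hunk 5: at line 7 remove [nsxa,cttb] add [asi,bnpt] -> 14 lines: dge slbw dxcm ebs iirsm ddvxj frkv asi bnpt kavh snk dlf hey baxot
Final line 6: ddvxj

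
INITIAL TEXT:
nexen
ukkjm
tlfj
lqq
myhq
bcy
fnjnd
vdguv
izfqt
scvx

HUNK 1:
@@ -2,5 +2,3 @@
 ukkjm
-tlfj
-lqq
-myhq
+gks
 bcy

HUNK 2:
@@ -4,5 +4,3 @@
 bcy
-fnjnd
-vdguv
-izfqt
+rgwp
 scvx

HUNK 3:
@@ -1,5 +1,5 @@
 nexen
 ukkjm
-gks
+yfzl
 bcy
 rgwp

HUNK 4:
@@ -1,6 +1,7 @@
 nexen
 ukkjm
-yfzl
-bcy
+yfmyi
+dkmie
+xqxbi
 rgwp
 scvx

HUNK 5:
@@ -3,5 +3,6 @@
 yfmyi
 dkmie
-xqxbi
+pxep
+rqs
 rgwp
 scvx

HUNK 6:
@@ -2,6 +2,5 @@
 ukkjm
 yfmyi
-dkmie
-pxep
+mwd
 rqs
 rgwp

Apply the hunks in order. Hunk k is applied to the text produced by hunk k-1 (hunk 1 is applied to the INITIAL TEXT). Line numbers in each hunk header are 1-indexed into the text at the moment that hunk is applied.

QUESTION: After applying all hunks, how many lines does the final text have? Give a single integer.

Answer: 7

Derivation:
Hunk 1: at line 2 remove [tlfj,lqq,myhq] add [gks] -> 8 lines: nexen ukkjm gks bcy fnjnd vdguv izfqt scvx
Hunk 2: at line 4 remove [fnjnd,vdguv,izfqt] add [rgwp] -> 6 lines: nexen ukkjm gks bcy rgwp scvx
Hunk 3: at line 1 remove [gks] add [yfzl] -> 6 lines: nexen ukkjm yfzl bcy rgwp scvx
Hunk 4: at line 1 remove [yfzl,bcy] add [yfmyi,dkmie,xqxbi] -> 7 lines: nexen ukkjm yfmyi dkmie xqxbi rgwp scvx
Hunk 5: at line 3 remove [xqxbi] add [pxep,rqs] -> 8 lines: nexen ukkjm yfmyi dkmie pxep rqs rgwp scvx
Hunk 6: at line 2 remove [dkmie,pxep] add [mwd] -> 7 lines: nexen ukkjm yfmyi mwd rqs rgwp scvx
Final line count: 7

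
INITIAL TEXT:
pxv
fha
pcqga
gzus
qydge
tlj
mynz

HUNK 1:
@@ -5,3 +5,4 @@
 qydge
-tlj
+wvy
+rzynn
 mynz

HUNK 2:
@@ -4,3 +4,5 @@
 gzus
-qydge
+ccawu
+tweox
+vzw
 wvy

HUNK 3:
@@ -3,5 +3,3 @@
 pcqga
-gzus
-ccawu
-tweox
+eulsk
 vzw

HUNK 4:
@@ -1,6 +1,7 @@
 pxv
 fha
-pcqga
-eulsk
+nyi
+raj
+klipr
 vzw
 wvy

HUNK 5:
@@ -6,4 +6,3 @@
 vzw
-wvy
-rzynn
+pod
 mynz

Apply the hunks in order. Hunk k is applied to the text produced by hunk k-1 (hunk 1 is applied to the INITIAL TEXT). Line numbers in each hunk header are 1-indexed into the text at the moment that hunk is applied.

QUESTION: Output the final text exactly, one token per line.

Answer: pxv
fha
nyi
raj
klipr
vzw
pod
mynz

Derivation:
Hunk 1: at line 5 remove [tlj] add [wvy,rzynn] -> 8 lines: pxv fha pcqga gzus qydge wvy rzynn mynz
Hunk 2: at line 4 remove [qydge] add [ccawu,tweox,vzw] -> 10 lines: pxv fha pcqga gzus ccawu tweox vzw wvy rzynn mynz
Hunk 3: at line 3 remove [gzus,ccawu,tweox] add [eulsk] -> 8 lines: pxv fha pcqga eulsk vzw wvy rzynn mynz
Hunk 4: at line 1 remove [pcqga,eulsk] add [nyi,raj,klipr] -> 9 lines: pxv fha nyi raj klipr vzw wvy rzynn mynz
Hunk 5: at line 6 remove [wvy,rzynn] add [pod] -> 8 lines: pxv fha nyi raj klipr vzw pod mynz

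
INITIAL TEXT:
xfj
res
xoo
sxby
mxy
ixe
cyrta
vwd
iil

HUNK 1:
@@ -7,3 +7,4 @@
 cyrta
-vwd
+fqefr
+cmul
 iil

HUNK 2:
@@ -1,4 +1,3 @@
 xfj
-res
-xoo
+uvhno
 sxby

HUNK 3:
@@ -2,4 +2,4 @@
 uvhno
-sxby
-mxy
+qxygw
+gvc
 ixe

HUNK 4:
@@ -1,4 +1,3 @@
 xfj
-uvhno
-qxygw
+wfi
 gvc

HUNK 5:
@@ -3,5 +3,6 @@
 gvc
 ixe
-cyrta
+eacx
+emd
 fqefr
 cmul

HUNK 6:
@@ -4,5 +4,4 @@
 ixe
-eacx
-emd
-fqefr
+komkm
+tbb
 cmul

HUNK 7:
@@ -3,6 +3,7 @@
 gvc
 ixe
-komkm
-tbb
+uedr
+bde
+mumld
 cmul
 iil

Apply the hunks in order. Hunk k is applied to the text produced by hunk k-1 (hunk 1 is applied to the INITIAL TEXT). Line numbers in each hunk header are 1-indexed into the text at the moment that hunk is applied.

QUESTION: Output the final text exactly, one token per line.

Answer: xfj
wfi
gvc
ixe
uedr
bde
mumld
cmul
iil

Derivation:
Hunk 1: at line 7 remove [vwd] add [fqefr,cmul] -> 10 lines: xfj res xoo sxby mxy ixe cyrta fqefr cmul iil
Hunk 2: at line 1 remove [res,xoo] add [uvhno] -> 9 lines: xfj uvhno sxby mxy ixe cyrta fqefr cmul iil
Hunk 3: at line 2 remove [sxby,mxy] add [qxygw,gvc] -> 9 lines: xfj uvhno qxygw gvc ixe cyrta fqefr cmul iil
Hunk 4: at line 1 remove [uvhno,qxygw] add [wfi] -> 8 lines: xfj wfi gvc ixe cyrta fqefr cmul iil
Hunk 5: at line 3 remove [cyrta] add [eacx,emd] -> 9 lines: xfj wfi gvc ixe eacx emd fqefr cmul iil
Hunk 6: at line 4 remove [eacx,emd,fqefr] add [komkm,tbb] -> 8 lines: xfj wfi gvc ixe komkm tbb cmul iil
Hunk 7: at line 3 remove [komkm,tbb] add [uedr,bde,mumld] -> 9 lines: xfj wfi gvc ixe uedr bde mumld cmul iil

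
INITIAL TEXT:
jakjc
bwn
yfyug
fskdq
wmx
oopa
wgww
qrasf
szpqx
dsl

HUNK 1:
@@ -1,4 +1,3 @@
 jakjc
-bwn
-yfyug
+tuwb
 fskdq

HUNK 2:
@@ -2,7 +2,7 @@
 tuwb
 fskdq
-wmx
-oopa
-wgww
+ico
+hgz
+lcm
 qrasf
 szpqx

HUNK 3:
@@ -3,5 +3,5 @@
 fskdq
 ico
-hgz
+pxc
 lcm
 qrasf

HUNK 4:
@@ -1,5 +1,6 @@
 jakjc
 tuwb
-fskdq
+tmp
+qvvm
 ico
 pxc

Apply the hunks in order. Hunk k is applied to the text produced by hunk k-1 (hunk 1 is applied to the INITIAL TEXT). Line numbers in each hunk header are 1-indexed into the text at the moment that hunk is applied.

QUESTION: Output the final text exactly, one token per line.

Answer: jakjc
tuwb
tmp
qvvm
ico
pxc
lcm
qrasf
szpqx
dsl

Derivation:
Hunk 1: at line 1 remove [bwn,yfyug] add [tuwb] -> 9 lines: jakjc tuwb fskdq wmx oopa wgww qrasf szpqx dsl
Hunk 2: at line 2 remove [wmx,oopa,wgww] add [ico,hgz,lcm] -> 9 lines: jakjc tuwb fskdq ico hgz lcm qrasf szpqx dsl
Hunk 3: at line 3 remove [hgz] add [pxc] -> 9 lines: jakjc tuwb fskdq ico pxc lcm qrasf szpqx dsl
Hunk 4: at line 1 remove [fskdq] add [tmp,qvvm] -> 10 lines: jakjc tuwb tmp qvvm ico pxc lcm qrasf szpqx dsl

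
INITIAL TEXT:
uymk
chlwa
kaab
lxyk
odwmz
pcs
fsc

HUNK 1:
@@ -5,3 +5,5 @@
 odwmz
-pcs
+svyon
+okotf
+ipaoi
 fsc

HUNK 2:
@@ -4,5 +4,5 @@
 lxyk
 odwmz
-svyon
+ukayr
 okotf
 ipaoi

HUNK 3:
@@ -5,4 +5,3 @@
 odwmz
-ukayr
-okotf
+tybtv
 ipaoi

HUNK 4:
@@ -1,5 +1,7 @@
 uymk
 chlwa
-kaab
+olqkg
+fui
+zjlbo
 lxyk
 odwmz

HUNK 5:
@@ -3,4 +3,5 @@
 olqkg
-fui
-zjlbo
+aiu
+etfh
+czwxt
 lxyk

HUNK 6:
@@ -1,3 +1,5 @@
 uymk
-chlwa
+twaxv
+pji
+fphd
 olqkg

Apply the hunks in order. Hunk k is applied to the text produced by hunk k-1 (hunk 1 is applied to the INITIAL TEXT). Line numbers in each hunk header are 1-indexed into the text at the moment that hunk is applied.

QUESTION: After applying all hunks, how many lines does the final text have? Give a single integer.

Hunk 1: at line 5 remove [pcs] add [svyon,okotf,ipaoi] -> 9 lines: uymk chlwa kaab lxyk odwmz svyon okotf ipaoi fsc
Hunk 2: at line 4 remove [svyon] add [ukayr] -> 9 lines: uymk chlwa kaab lxyk odwmz ukayr okotf ipaoi fsc
Hunk 3: at line 5 remove [ukayr,okotf] add [tybtv] -> 8 lines: uymk chlwa kaab lxyk odwmz tybtv ipaoi fsc
Hunk 4: at line 1 remove [kaab] add [olqkg,fui,zjlbo] -> 10 lines: uymk chlwa olqkg fui zjlbo lxyk odwmz tybtv ipaoi fsc
Hunk 5: at line 3 remove [fui,zjlbo] add [aiu,etfh,czwxt] -> 11 lines: uymk chlwa olqkg aiu etfh czwxt lxyk odwmz tybtv ipaoi fsc
Hunk 6: at line 1 remove [chlwa] add [twaxv,pji,fphd] -> 13 lines: uymk twaxv pji fphd olqkg aiu etfh czwxt lxyk odwmz tybtv ipaoi fsc
Final line count: 13

Answer: 13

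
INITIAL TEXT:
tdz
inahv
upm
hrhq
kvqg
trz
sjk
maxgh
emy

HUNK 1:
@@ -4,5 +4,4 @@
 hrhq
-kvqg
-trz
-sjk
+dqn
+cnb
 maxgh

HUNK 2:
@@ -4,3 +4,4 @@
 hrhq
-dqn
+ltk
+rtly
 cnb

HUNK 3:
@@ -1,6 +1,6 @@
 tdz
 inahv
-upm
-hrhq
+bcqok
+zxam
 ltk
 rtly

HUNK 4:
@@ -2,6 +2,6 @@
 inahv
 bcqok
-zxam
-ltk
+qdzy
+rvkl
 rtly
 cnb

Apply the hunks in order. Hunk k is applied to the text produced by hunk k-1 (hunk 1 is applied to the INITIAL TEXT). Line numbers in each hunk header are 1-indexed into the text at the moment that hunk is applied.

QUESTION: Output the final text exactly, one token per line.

Hunk 1: at line 4 remove [kvqg,trz,sjk] add [dqn,cnb] -> 8 lines: tdz inahv upm hrhq dqn cnb maxgh emy
Hunk 2: at line 4 remove [dqn] add [ltk,rtly] -> 9 lines: tdz inahv upm hrhq ltk rtly cnb maxgh emy
Hunk 3: at line 1 remove [upm,hrhq] add [bcqok,zxam] -> 9 lines: tdz inahv bcqok zxam ltk rtly cnb maxgh emy
Hunk 4: at line 2 remove [zxam,ltk] add [qdzy,rvkl] -> 9 lines: tdz inahv bcqok qdzy rvkl rtly cnb maxgh emy

Answer: tdz
inahv
bcqok
qdzy
rvkl
rtly
cnb
maxgh
emy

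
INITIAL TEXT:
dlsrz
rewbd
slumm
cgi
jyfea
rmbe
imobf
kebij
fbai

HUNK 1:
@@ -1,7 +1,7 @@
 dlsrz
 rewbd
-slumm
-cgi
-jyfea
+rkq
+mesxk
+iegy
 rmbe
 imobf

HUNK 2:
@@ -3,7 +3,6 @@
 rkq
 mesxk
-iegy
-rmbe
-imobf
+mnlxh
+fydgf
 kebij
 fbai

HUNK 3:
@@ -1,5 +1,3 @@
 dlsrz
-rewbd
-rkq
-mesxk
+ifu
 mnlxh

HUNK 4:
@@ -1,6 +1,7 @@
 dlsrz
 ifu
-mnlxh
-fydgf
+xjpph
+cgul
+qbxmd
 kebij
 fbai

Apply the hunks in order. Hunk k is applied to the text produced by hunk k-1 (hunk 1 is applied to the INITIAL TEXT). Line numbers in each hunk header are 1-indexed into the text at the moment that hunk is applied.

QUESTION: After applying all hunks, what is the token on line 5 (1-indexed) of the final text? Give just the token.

Hunk 1: at line 1 remove [slumm,cgi,jyfea] add [rkq,mesxk,iegy] -> 9 lines: dlsrz rewbd rkq mesxk iegy rmbe imobf kebij fbai
Hunk 2: at line 3 remove [iegy,rmbe,imobf] add [mnlxh,fydgf] -> 8 lines: dlsrz rewbd rkq mesxk mnlxh fydgf kebij fbai
Hunk 3: at line 1 remove [rewbd,rkq,mesxk] add [ifu] -> 6 lines: dlsrz ifu mnlxh fydgf kebij fbai
Hunk 4: at line 1 remove [mnlxh,fydgf] add [xjpph,cgul,qbxmd] -> 7 lines: dlsrz ifu xjpph cgul qbxmd kebij fbai
Final line 5: qbxmd

Answer: qbxmd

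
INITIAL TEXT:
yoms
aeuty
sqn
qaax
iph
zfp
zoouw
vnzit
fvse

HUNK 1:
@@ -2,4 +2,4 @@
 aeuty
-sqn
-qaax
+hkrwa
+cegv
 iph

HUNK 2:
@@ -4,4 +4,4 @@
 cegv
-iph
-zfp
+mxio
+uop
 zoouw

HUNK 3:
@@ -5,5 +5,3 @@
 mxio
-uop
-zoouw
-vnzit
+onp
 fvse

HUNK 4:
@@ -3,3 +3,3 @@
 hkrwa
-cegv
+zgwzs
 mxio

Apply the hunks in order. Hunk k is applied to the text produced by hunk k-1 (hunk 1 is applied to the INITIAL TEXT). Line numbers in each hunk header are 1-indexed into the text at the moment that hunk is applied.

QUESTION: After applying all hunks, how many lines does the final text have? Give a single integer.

Hunk 1: at line 2 remove [sqn,qaax] add [hkrwa,cegv] -> 9 lines: yoms aeuty hkrwa cegv iph zfp zoouw vnzit fvse
Hunk 2: at line 4 remove [iph,zfp] add [mxio,uop] -> 9 lines: yoms aeuty hkrwa cegv mxio uop zoouw vnzit fvse
Hunk 3: at line 5 remove [uop,zoouw,vnzit] add [onp] -> 7 lines: yoms aeuty hkrwa cegv mxio onp fvse
Hunk 4: at line 3 remove [cegv] add [zgwzs] -> 7 lines: yoms aeuty hkrwa zgwzs mxio onp fvse
Final line count: 7

Answer: 7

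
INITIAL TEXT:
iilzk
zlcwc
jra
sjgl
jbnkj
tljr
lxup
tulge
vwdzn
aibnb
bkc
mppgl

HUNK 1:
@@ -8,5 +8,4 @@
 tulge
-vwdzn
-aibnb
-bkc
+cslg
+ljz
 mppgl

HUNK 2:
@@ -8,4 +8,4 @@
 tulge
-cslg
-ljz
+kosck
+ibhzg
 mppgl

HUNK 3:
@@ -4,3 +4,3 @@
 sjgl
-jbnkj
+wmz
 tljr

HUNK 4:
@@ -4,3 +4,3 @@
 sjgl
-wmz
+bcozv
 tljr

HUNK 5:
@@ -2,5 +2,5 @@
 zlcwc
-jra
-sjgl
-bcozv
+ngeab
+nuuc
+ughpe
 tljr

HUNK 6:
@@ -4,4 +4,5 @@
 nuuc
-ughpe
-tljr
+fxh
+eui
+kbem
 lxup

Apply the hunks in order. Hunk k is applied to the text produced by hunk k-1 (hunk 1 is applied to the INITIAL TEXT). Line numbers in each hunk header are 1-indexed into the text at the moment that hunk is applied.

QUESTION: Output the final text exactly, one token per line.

Hunk 1: at line 8 remove [vwdzn,aibnb,bkc] add [cslg,ljz] -> 11 lines: iilzk zlcwc jra sjgl jbnkj tljr lxup tulge cslg ljz mppgl
Hunk 2: at line 8 remove [cslg,ljz] add [kosck,ibhzg] -> 11 lines: iilzk zlcwc jra sjgl jbnkj tljr lxup tulge kosck ibhzg mppgl
Hunk 3: at line 4 remove [jbnkj] add [wmz] -> 11 lines: iilzk zlcwc jra sjgl wmz tljr lxup tulge kosck ibhzg mppgl
Hunk 4: at line 4 remove [wmz] add [bcozv] -> 11 lines: iilzk zlcwc jra sjgl bcozv tljr lxup tulge kosck ibhzg mppgl
Hunk 5: at line 2 remove [jra,sjgl,bcozv] add [ngeab,nuuc,ughpe] -> 11 lines: iilzk zlcwc ngeab nuuc ughpe tljr lxup tulge kosck ibhzg mppgl
Hunk 6: at line 4 remove [ughpe,tljr] add [fxh,eui,kbem] -> 12 lines: iilzk zlcwc ngeab nuuc fxh eui kbem lxup tulge kosck ibhzg mppgl

Answer: iilzk
zlcwc
ngeab
nuuc
fxh
eui
kbem
lxup
tulge
kosck
ibhzg
mppgl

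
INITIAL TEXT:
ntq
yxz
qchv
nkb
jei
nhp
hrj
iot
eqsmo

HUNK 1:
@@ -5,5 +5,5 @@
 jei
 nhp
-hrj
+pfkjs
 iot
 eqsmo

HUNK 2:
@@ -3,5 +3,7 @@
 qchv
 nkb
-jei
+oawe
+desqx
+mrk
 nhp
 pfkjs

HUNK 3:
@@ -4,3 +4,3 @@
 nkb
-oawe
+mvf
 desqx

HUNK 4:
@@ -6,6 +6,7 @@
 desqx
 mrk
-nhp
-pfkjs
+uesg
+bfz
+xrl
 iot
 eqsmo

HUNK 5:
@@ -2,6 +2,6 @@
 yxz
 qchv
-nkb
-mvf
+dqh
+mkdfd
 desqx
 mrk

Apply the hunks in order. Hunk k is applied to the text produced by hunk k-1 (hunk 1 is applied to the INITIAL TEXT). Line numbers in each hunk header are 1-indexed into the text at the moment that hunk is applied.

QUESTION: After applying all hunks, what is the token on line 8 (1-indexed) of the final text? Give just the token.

Answer: uesg

Derivation:
Hunk 1: at line 5 remove [hrj] add [pfkjs] -> 9 lines: ntq yxz qchv nkb jei nhp pfkjs iot eqsmo
Hunk 2: at line 3 remove [jei] add [oawe,desqx,mrk] -> 11 lines: ntq yxz qchv nkb oawe desqx mrk nhp pfkjs iot eqsmo
Hunk 3: at line 4 remove [oawe] add [mvf] -> 11 lines: ntq yxz qchv nkb mvf desqx mrk nhp pfkjs iot eqsmo
Hunk 4: at line 6 remove [nhp,pfkjs] add [uesg,bfz,xrl] -> 12 lines: ntq yxz qchv nkb mvf desqx mrk uesg bfz xrl iot eqsmo
Hunk 5: at line 2 remove [nkb,mvf] add [dqh,mkdfd] -> 12 lines: ntq yxz qchv dqh mkdfd desqx mrk uesg bfz xrl iot eqsmo
Final line 8: uesg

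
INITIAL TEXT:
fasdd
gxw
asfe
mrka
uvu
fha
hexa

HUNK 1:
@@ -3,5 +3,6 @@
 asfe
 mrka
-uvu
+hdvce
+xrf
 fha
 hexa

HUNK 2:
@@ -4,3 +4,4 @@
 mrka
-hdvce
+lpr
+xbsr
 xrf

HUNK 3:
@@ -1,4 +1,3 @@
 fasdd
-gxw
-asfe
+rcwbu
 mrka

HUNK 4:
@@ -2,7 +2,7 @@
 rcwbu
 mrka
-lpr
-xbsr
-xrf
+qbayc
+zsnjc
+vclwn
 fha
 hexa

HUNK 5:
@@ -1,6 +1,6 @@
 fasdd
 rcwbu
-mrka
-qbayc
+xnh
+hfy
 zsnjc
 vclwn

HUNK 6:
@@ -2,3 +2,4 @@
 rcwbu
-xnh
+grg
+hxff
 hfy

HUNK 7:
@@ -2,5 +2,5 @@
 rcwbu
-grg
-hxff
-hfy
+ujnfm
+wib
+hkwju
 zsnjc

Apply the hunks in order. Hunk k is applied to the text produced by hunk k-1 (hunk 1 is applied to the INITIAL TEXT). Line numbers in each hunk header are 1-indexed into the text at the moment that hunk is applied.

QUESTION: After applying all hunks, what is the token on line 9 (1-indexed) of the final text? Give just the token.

Hunk 1: at line 3 remove [uvu] add [hdvce,xrf] -> 8 lines: fasdd gxw asfe mrka hdvce xrf fha hexa
Hunk 2: at line 4 remove [hdvce] add [lpr,xbsr] -> 9 lines: fasdd gxw asfe mrka lpr xbsr xrf fha hexa
Hunk 3: at line 1 remove [gxw,asfe] add [rcwbu] -> 8 lines: fasdd rcwbu mrka lpr xbsr xrf fha hexa
Hunk 4: at line 2 remove [lpr,xbsr,xrf] add [qbayc,zsnjc,vclwn] -> 8 lines: fasdd rcwbu mrka qbayc zsnjc vclwn fha hexa
Hunk 5: at line 1 remove [mrka,qbayc] add [xnh,hfy] -> 8 lines: fasdd rcwbu xnh hfy zsnjc vclwn fha hexa
Hunk 6: at line 2 remove [xnh] add [grg,hxff] -> 9 lines: fasdd rcwbu grg hxff hfy zsnjc vclwn fha hexa
Hunk 7: at line 2 remove [grg,hxff,hfy] add [ujnfm,wib,hkwju] -> 9 lines: fasdd rcwbu ujnfm wib hkwju zsnjc vclwn fha hexa
Final line 9: hexa

Answer: hexa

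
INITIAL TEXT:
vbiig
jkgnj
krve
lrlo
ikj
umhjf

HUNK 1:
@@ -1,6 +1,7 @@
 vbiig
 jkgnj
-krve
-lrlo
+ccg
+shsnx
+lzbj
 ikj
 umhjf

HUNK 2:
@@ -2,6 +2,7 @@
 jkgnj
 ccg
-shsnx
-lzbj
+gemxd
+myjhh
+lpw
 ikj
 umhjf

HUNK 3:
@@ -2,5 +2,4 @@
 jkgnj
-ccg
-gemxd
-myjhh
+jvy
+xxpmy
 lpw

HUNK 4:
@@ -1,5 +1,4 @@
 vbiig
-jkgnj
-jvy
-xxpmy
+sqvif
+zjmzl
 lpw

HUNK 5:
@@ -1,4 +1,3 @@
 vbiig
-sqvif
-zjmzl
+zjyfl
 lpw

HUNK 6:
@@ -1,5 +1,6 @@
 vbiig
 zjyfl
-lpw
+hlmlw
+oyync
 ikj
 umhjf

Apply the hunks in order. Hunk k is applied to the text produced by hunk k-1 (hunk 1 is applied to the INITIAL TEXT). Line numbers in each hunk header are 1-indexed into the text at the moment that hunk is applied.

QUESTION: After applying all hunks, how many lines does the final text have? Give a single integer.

Answer: 6

Derivation:
Hunk 1: at line 1 remove [krve,lrlo] add [ccg,shsnx,lzbj] -> 7 lines: vbiig jkgnj ccg shsnx lzbj ikj umhjf
Hunk 2: at line 2 remove [shsnx,lzbj] add [gemxd,myjhh,lpw] -> 8 lines: vbiig jkgnj ccg gemxd myjhh lpw ikj umhjf
Hunk 3: at line 2 remove [ccg,gemxd,myjhh] add [jvy,xxpmy] -> 7 lines: vbiig jkgnj jvy xxpmy lpw ikj umhjf
Hunk 4: at line 1 remove [jkgnj,jvy,xxpmy] add [sqvif,zjmzl] -> 6 lines: vbiig sqvif zjmzl lpw ikj umhjf
Hunk 5: at line 1 remove [sqvif,zjmzl] add [zjyfl] -> 5 lines: vbiig zjyfl lpw ikj umhjf
Hunk 6: at line 1 remove [lpw] add [hlmlw,oyync] -> 6 lines: vbiig zjyfl hlmlw oyync ikj umhjf
Final line count: 6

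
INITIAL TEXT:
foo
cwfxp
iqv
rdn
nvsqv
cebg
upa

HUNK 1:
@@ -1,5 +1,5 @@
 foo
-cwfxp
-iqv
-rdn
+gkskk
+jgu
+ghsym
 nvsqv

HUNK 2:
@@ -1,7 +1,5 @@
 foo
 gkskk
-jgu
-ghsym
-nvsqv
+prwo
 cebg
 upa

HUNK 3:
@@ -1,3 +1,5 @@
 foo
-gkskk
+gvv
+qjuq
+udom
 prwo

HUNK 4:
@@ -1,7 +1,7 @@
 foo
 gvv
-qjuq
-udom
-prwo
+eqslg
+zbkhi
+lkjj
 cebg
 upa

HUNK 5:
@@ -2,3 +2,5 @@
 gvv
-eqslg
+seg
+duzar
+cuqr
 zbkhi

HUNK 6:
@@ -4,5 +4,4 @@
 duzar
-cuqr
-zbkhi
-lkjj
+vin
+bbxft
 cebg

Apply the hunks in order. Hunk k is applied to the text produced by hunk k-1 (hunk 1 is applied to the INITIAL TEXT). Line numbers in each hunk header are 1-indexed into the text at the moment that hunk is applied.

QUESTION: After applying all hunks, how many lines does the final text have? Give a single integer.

Answer: 8

Derivation:
Hunk 1: at line 1 remove [cwfxp,iqv,rdn] add [gkskk,jgu,ghsym] -> 7 lines: foo gkskk jgu ghsym nvsqv cebg upa
Hunk 2: at line 1 remove [jgu,ghsym,nvsqv] add [prwo] -> 5 lines: foo gkskk prwo cebg upa
Hunk 3: at line 1 remove [gkskk] add [gvv,qjuq,udom] -> 7 lines: foo gvv qjuq udom prwo cebg upa
Hunk 4: at line 1 remove [qjuq,udom,prwo] add [eqslg,zbkhi,lkjj] -> 7 lines: foo gvv eqslg zbkhi lkjj cebg upa
Hunk 5: at line 2 remove [eqslg] add [seg,duzar,cuqr] -> 9 lines: foo gvv seg duzar cuqr zbkhi lkjj cebg upa
Hunk 6: at line 4 remove [cuqr,zbkhi,lkjj] add [vin,bbxft] -> 8 lines: foo gvv seg duzar vin bbxft cebg upa
Final line count: 8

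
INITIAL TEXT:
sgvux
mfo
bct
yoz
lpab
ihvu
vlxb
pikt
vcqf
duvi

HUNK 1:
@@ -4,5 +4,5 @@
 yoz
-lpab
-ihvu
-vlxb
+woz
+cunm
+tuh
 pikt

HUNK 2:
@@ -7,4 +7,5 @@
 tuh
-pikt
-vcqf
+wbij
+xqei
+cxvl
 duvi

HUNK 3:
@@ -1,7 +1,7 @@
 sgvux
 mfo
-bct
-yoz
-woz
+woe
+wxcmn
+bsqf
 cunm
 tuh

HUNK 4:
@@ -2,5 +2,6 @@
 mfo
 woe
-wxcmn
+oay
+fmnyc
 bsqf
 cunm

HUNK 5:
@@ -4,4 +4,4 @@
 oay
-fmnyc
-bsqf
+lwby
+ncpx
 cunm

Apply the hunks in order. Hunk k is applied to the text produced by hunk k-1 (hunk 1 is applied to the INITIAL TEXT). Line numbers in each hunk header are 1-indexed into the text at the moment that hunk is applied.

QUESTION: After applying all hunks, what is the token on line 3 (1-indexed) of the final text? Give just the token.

Hunk 1: at line 4 remove [lpab,ihvu,vlxb] add [woz,cunm,tuh] -> 10 lines: sgvux mfo bct yoz woz cunm tuh pikt vcqf duvi
Hunk 2: at line 7 remove [pikt,vcqf] add [wbij,xqei,cxvl] -> 11 lines: sgvux mfo bct yoz woz cunm tuh wbij xqei cxvl duvi
Hunk 3: at line 1 remove [bct,yoz,woz] add [woe,wxcmn,bsqf] -> 11 lines: sgvux mfo woe wxcmn bsqf cunm tuh wbij xqei cxvl duvi
Hunk 4: at line 2 remove [wxcmn] add [oay,fmnyc] -> 12 lines: sgvux mfo woe oay fmnyc bsqf cunm tuh wbij xqei cxvl duvi
Hunk 5: at line 4 remove [fmnyc,bsqf] add [lwby,ncpx] -> 12 lines: sgvux mfo woe oay lwby ncpx cunm tuh wbij xqei cxvl duvi
Final line 3: woe

Answer: woe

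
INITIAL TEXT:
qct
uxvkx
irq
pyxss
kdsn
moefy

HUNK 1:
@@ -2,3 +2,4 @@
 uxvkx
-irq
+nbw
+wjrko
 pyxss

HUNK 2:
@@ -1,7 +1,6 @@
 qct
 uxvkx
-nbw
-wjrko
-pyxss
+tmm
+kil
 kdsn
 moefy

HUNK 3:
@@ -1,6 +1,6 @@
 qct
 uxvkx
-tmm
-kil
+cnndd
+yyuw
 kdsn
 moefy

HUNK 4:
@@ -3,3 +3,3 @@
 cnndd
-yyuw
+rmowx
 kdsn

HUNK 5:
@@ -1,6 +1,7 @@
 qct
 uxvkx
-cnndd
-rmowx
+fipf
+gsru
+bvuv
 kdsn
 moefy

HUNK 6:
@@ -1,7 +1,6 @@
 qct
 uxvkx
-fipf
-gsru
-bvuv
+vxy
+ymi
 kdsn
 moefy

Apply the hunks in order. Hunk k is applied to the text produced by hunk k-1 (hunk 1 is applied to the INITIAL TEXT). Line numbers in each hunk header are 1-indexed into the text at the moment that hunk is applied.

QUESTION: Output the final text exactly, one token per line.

Answer: qct
uxvkx
vxy
ymi
kdsn
moefy

Derivation:
Hunk 1: at line 2 remove [irq] add [nbw,wjrko] -> 7 lines: qct uxvkx nbw wjrko pyxss kdsn moefy
Hunk 2: at line 1 remove [nbw,wjrko,pyxss] add [tmm,kil] -> 6 lines: qct uxvkx tmm kil kdsn moefy
Hunk 3: at line 1 remove [tmm,kil] add [cnndd,yyuw] -> 6 lines: qct uxvkx cnndd yyuw kdsn moefy
Hunk 4: at line 3 remove [yyuw] add [rmowx] -> 6 lines: qct uxvkx cnndd rmowx kdsn moefy
Hunk 5: at line 1 remove [cnndd,rmowx] add [fipf,gsru,bvuv] -> 7 lines: qct uxvkx fipf gsru bvuv kdsn moefy
Hunk 6: at line 1 remove [fipf,gsru,bvuv] add [vxy,ymi] -> 6 lines: qct uxvkx vxy ymi kdsn moefy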